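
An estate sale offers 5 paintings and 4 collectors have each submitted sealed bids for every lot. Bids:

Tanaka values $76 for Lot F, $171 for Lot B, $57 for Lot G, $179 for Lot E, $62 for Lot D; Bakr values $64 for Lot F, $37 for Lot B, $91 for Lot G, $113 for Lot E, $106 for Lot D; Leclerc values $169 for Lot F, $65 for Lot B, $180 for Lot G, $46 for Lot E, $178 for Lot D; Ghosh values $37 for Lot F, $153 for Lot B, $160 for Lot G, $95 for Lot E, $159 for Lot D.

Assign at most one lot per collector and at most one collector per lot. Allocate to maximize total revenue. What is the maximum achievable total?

Optimal: Tanaka→Lot B ($171), Bakr→Lot E ($113), Leclerc→Lot G ($180), Ghosh→Lot D ($159) — total 171+113+180+159 = $623.
Row-greedy (each collector in turn takes its best remaining lot) gives $618, worse by 5.
Next-best assignment: Tanaka→Lot B, Bakr→Lot E, Leclerc→Lot D, Ghosh→Lot G = $622.
No other one-to-one assignment exceeds $623.

Maximum total: $623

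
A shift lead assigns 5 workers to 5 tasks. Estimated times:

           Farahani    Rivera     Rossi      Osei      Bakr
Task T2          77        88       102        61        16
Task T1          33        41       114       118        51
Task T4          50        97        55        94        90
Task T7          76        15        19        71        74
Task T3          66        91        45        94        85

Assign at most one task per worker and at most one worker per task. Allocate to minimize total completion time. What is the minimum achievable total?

Min total: 203 min

Optimal: Farahani→Task T1 (33 min), Rivera→Task T7 (15 min), Rossi→Task T3 (45 min), Osei→Task T4 (94 min), Bakr→Task T2 (16 min) — total 33+15+45+94+16 = 203 min.
Next-best assignment: Farahani→Task T1, Rivera→Task T7, Rossi→Task T4, Osei→Task T3, Bakr→Task T2 = 213 min.
Swapping Rivera↔Farahani (Rivera→Task T1 41 min, Farahani→Task T7 76 min) adds 69.
Every other assignment is strictly worse.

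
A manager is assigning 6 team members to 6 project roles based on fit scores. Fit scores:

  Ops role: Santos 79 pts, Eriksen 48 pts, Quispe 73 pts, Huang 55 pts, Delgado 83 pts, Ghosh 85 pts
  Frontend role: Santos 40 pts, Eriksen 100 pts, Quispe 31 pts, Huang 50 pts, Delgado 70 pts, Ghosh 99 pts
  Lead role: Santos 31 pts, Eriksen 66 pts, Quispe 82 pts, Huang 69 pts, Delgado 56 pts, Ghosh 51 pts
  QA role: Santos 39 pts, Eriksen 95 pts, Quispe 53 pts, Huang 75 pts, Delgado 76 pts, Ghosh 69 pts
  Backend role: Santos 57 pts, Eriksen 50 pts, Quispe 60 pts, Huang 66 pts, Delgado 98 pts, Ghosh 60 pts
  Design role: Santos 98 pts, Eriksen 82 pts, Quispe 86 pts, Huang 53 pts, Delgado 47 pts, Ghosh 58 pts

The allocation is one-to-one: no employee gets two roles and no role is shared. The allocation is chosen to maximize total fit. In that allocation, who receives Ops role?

Ghosh receives Ops role.

Optimal: Santos→Design role (98 pts), Eriksen→Frontend role (100 pts), Quispe→Lead role (82 pts), Huang→QA role (75 pts), Delgado→Backend role (98 pts), Ghosh→Ops role (85 pts) — total 98+100+82+75+98+85 = 538 pts.
Column-greedy (each role in turn goes to its best remaining employee) gives 507 pts, worse by 31.
Next-best assignment: Santos→Design role, Eriksen→QA role, Quispe→Ops role, Huang→Lead role, Delgado→Backend role, Ghosh→Frontend role = 532 pts.
Ghosh's own top role is Frontend role (99 pts), but forcing Ghosh→Frontend role and reassigning the rest optimally gives only 532 pts — worse by 6.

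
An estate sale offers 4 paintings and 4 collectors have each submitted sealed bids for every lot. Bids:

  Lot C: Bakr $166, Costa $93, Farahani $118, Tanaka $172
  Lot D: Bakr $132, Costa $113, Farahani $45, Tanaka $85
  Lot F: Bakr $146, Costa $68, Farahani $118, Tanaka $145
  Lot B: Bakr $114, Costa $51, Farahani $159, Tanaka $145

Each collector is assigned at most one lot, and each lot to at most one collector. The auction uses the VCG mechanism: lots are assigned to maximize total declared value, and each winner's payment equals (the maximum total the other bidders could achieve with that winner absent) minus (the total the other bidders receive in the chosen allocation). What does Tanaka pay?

Tanaka pays $20.

Efficient allocation: Bakr→Lot F ($146), Costa→Lot D ($113), Farahani→Lot B ($159), Tanaka→Lot C ($172); total welfare W = $590.
Tanaka receives Lot C at value $172, so the others get W − 172 = $418.
Without Tanaka: best allocation of the remaining 3 bidders over all 4 lots is Bakr→Lot C ($166), Costa→Lot D ($113), Farahani→Lot B ($159), total $438.
VCG payment = (others' best without Tanaka) − (others' welfare with Tanaka) = 438 − 418 = $20.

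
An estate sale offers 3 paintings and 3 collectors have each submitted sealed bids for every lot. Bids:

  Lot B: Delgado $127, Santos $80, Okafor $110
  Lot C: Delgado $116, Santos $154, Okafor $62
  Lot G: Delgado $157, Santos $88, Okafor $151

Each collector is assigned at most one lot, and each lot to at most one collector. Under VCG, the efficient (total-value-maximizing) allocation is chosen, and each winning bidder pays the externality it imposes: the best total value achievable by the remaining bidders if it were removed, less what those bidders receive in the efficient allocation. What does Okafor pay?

Efficient allocation: Delgado→Lot B ($127), Santos→Lot C ($154), Okafor→Lot G ($151); total welfare W = $432.
Okafor receives Lot G at value $151, so the others get W − 151 = $281.
Without Okafor: best allocation of the remaining 2 bidders over all 3 lots is Delgado→Lot G ($157), Santos→Lot C ($154), total $311.
VCG payment = (others' best without Okafor) − (others' welfare with Okafor) = 311 − 281 = $30.

Okafor pays $30.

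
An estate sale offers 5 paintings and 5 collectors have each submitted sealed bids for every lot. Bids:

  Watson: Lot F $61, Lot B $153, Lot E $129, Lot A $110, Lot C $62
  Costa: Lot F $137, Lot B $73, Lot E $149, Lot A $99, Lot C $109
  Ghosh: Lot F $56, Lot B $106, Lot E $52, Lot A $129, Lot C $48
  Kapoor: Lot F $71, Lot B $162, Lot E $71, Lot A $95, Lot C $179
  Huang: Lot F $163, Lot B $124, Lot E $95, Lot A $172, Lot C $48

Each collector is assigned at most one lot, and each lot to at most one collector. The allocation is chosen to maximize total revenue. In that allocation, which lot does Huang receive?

Huang receives Lot F.

Optimal: Watson→Lot B ($153), Costa→Lot E ($149), Ghosh→Lot A ($129), Kapoor→Lot C ($179), Huang→Lot F ($163) — total 153+149+129+179+163 = $773.
Column-greedy (each lot in turn goes to its best remaining collector) gives $665, worse by 108.
Next-best assignment: Watson→Lot E, Costa→Lot F, Ghosh→Lot B, Kapoor→Lot C, Huang→Lot A = $723.
Huang's own top lot is Lot A ($172), but forcing Huang→Lot A and reassigning the rest optimally gives only $723 — worse by 50.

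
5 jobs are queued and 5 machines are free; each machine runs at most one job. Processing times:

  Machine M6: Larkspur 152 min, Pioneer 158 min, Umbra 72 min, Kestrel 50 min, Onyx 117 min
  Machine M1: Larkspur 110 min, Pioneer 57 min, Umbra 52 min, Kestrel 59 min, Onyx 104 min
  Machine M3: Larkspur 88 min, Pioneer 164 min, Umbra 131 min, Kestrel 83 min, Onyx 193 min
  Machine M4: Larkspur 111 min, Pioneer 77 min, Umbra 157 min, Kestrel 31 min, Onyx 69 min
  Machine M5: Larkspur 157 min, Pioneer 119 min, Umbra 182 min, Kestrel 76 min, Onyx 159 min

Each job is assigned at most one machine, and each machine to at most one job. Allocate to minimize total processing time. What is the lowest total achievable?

Min total: 362 min

Optimal: Larkspur→Machine M3 (88 min), Pioneer→Machine M1 (57 min), Umbra→Machine M6 (72 min), Kestrel→Machine M5 (76 min), Onyx→Machine M4 (69 min) — total 88+57+72+76+69 = 362 min.
Column-greedy (each machine in turn goes to its cheapest remaining job) gives 378 min, worse by 16.
No other one-to-one assignment undercuts 362 min.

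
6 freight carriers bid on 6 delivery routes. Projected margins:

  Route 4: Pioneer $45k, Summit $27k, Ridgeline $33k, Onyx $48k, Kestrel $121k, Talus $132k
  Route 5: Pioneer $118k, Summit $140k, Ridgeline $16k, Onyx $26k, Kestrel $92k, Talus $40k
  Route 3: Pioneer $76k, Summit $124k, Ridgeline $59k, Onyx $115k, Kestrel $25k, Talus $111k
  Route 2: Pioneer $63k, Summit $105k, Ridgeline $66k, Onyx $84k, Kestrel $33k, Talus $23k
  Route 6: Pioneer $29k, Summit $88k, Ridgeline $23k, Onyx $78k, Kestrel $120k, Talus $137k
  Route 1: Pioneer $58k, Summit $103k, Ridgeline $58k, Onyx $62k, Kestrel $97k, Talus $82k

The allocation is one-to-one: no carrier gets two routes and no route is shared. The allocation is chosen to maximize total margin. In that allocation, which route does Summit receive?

Treat this as an assignment problem: match each carrier to one route.
Optimal: Pioneer→Route 5 ($118k), Summit→Route 1 ($103k), Ridgeline→Route 2 ($66k), Onyx→Route 3 ($115k), Kestrel→Route 4 ($121k), Talus→Route 6 ($137k) — total 118+103+66+115+121+137 = $660k.
Max-entry greedy (repeatedly take the single best remaining cell) gives $637k, worse by 23.
No other one-to-one assignment exceeds $660k.
Summit's own top route is Route 5 ($140k), but forcing Summit→Route 5 and reassigning the rest optimally gives only $637k — worse by 23.

Summit receives Route 1.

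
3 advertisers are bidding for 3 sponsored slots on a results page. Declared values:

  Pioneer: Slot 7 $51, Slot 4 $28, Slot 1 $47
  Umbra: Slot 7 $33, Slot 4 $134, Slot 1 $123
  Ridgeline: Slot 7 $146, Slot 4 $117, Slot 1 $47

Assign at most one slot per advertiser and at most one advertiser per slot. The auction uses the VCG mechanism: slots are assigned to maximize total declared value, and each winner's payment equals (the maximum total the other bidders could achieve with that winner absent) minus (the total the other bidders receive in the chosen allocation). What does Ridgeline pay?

Efficient allocation: Pioneer→Slot 1 ($47), Umbra→Slot 4 ($134), Ridgeline→Slot 7 ($146); total welfare W = $327.
Ridgeline receives Slot 7 at value $146, so the others get W − 146 = $181.
Without Ridgeline: best allocation of the remaining 2 bidders over all 3 slots is Pioneer→Slot 7 ($51), Umbra→Slot 4 ($134), total $185.
VCG payment = (others' best without Ridgeline) − (others' welfare with Ridgeline) = 185 − 181 = $4.

Ridgeline pays $4.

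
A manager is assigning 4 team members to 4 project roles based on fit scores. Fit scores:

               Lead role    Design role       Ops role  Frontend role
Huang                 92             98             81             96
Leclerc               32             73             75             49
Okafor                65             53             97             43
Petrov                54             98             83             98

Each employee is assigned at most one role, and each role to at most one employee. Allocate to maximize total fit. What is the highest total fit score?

This is the linear assignment problem.
Optimal: Huang→Lead role (92 pts), Leclerc→Design role (73 pts), Okafor→Ops role (97 pts), Petrov→Frontend role (98 pts) — total 92+73+97+98 = 360 pts.
Row-greedy (each employee in turn takes its best remaining role) gives 336 pts, worse by 24.
Next-best assignment: Huang→Lead role, Leclerc→Frontend role, Okafor→Ops role, Petrov→Design role = 336 pts.

Maximum total: 360 pts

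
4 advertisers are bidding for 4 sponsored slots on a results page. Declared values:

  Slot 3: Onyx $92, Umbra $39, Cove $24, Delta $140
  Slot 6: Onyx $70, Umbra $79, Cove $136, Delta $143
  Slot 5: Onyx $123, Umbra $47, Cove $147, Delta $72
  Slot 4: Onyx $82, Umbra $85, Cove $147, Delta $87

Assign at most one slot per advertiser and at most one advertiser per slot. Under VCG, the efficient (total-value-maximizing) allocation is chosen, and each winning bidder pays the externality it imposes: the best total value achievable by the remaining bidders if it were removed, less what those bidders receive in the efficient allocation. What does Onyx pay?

Efficient allocation: Onyx→Slot 5 ($123), Umbra→Slot 6 ($79), Cove→Slot 4 ($147), Delta→Slot 3 ($140); total welfare W = $489.
Onyx receives Slot 5 at value $123, so the others get W − 123 = $366.
Without Onyx: best allocation of the remaining 3 bidders over all 4 slots is Umbra→Slot 4 ($85), Cove→Slot 5 ($147), Delta→Slot 6 ($143), total $375.
VCG payment = (others' best without Onyx) − (others' welfare with Onyx) = 375 − 366 = $9.

Onyx pays $9.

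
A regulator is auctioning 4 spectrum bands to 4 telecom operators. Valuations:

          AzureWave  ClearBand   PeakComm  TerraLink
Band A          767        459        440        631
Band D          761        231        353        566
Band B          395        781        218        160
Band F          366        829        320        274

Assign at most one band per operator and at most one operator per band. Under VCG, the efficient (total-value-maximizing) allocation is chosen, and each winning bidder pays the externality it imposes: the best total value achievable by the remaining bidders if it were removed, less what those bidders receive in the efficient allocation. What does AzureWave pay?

AzureWave pays $103M.

Efficient allocation: AzureWave→Band D ($761M), ClearBand→Band B ($781M), PeakComm→Band F ($320M), TerraLink→Band A ($631M); total welfare W = $2493M.
AzureWave receives Band D at value $761M, so the others get W − 761 = $1732M.
Without AzureWave: best allocation of the remaining 3 bidders over all 4 bands is ClearBand→Band F ($829M), PeakComm→Band A ($440M), TerraLink→Band D ($566M), total $1835M.
VCG payment = (others' best without AzureWave) − (others' welfare with AzureWave) = 1835 − 1732 = $103M.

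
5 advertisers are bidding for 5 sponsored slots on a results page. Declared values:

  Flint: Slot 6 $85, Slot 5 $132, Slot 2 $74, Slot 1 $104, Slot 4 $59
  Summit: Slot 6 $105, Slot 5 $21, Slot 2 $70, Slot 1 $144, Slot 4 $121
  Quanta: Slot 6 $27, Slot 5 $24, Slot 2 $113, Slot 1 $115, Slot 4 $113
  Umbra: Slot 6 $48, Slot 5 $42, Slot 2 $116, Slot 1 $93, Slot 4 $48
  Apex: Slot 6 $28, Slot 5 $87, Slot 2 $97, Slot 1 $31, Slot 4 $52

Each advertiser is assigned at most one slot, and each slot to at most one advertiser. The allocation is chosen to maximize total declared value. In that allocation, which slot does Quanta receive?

Optimal: Flint→Slot 6 ($85), Summit→Slot 1 ($144), Quanta→Slot 4 ($113), Umbra→Slot 2 ($116), Apex→Slot 5 ($87) — total 85+144+113+116+87 = $545.
Swapping Apex↔Summit (Apex→Slot 1 $31, Summit→Slot 5 $21) loses 179.
Checked against all permutations: $545 is optimal.
Quanta's own top slot is Slot 1 ($115), but forcing Quanta→Slot 1 and reassigning the rest optimally gives only $524 — worse by 21.

Quanta receives Slot 4.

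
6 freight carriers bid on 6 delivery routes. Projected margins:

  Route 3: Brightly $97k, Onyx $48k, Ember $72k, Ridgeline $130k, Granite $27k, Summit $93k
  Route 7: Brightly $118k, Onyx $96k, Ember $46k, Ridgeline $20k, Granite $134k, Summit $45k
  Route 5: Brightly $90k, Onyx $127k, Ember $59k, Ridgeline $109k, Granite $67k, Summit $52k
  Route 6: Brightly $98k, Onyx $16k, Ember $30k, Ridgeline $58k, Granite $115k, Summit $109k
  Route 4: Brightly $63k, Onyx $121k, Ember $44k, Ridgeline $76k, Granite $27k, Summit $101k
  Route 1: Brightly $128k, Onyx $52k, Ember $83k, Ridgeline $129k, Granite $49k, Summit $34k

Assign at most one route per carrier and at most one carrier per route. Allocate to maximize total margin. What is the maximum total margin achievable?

Optimal: Brightly→Route 1 ($128k), Onyx→Route 4 ($121k), Ember→Route 5 ($59k), Ridgeline→Route 3 ($130k), Granite→Route 7 ($134k), Summit→Route 6 ($109k) — total 128+121+59+130+134+109 = $681k.
Column-greedy (each route in turn goes to its best remaining carrier) gives $646k, worse by 35.
Next-best assignment: Brightly→Route 7, Onyx→Route 5, Ember→Route 1, Ridgeline→Route 3, Granite→Route 6, Summit→Route 4 = $674k.

Maximum total: $681k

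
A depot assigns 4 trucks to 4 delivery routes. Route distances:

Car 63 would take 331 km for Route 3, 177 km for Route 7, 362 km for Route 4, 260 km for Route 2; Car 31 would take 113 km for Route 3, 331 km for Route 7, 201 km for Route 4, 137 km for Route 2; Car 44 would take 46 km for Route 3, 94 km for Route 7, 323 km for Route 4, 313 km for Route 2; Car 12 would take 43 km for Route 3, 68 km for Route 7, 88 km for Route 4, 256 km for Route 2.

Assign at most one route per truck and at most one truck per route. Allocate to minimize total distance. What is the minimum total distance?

Min total: 448 km

This is the linear assignment problem.
Optimal: Car 63→Route 7 (177 km), Car 31→Route 2 (137 km), Car 44→Route 3 (46 km), Car 12→Route 4 (88 km) — total 177+137+46+88 = 448 km.
Swapping Car 31↔Car 12 (Car 31→Route 4 201 km, Car 12→Route 2 256 km) adds 232.
Checked against all permutations: 448 km is optimal.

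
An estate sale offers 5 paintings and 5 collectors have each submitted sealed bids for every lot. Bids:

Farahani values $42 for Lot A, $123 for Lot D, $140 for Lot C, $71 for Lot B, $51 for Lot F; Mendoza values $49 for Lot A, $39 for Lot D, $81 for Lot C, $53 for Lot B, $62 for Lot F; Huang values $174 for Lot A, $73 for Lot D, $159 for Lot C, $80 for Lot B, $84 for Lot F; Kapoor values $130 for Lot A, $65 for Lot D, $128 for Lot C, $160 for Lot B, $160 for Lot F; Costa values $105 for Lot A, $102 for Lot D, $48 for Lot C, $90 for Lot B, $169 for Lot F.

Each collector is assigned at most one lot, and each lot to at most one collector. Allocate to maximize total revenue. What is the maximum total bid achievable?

Maximum total: $707

This is a one-to-one assignment (maximum-weight bipartite matching).
Optimal: Farahani→Lot D ($123), Mendoza→Lot C ($81), Huang→Lot A ($174), Kapoor→Lot B ($160), Costa→Lot F ($169) — total 123+81+174+160+169 = $707.
Column-greedy (each lot in turn goes to its best remaining collector) gives $577, worse by 130.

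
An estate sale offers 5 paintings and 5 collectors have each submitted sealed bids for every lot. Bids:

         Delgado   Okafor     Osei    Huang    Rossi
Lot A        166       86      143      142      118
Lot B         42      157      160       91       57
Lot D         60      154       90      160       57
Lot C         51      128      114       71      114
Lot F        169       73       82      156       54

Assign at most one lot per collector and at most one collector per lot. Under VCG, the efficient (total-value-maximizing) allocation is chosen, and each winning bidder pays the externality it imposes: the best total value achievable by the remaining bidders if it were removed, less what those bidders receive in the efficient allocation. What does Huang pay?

Huang pays $7.

Efficient allocation: Delgado→Lot A ($166), Okafor→Lot D ($154), Osei→Lot B ($160), Huang→Lot F ($156), Rossi→Lot C ($114); total welfare W = $750.
Huang receives Lot F at value $156, so the others get W − 156 = $594.
Without Huang: best allocation of the remaining 4 bidders over all 5 lots is Delgado→Lot F ($169), Okafor→Lot D ($154), Osei→Lot B ($160), Rossi→Lot A ($118), total $601.
VCG payment = (others' best without Huang) − (others' welfare with Huang) = 601 − 594 = $7.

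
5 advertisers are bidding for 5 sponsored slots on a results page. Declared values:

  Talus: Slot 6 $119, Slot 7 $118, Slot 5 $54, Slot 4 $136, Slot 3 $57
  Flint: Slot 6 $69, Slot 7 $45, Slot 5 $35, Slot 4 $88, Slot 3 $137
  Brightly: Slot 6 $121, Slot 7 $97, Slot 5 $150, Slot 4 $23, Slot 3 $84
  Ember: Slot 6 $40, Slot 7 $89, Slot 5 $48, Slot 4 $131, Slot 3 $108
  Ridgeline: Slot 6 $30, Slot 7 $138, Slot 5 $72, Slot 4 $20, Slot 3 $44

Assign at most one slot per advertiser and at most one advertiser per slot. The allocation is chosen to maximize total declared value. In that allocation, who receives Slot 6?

Talus receives Slot 6.

Optimal: Talus→Slot 6 ($119), Flint→Slot 3 ($137), Brightly→Slot 5 ($150), Ember→Slot 4 ($131), Ridgeline→Slot 7 ($138) — total 119+137+150+131+138 = $675.
Talus's own top slot is Slot 4 ($136), but forcing Talus→Slot 4 and reassigning the rest optimally gives only $601 — worse by 74.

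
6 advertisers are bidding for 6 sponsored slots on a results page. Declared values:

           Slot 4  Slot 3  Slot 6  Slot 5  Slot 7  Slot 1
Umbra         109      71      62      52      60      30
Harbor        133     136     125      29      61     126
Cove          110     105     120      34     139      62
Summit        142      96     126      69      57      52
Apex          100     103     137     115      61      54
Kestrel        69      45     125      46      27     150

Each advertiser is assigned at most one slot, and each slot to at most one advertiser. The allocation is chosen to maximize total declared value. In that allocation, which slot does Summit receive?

Summit receives Slot 6.

Optimal: Umbra→Slot 4 ($109), Harbor→Slot 3 ($136), Cove→Slot 7 ($139), Summit→Slot 6 ($126), Apex→Slot 5 ($115), Kestrel→Slot 1 ($150) — total 109+136+139+126+115+150 = $775.
Column-greedy (each slot in turn goes to its best remaining advertiser) gives $756, worse by 19.
Next-best assignment: Umbra→Slot 5, Harbor→Slot 3, Cove→Slot 7, Summit→Slot 4, Apex→Slot 6, Kestrel→Slot 1 = $756.
Swapping Umbra↔Kestrel (Umbra→Slot 1 $30, Kestrel→Slot 4 $69) loses 160.
Every other assignment is strictly worse.
Summit's own top slot is Slot 4 ($142), but forcing Summit→Slot 4 and reassigning the rest optimally gives only $756 — worse by 19.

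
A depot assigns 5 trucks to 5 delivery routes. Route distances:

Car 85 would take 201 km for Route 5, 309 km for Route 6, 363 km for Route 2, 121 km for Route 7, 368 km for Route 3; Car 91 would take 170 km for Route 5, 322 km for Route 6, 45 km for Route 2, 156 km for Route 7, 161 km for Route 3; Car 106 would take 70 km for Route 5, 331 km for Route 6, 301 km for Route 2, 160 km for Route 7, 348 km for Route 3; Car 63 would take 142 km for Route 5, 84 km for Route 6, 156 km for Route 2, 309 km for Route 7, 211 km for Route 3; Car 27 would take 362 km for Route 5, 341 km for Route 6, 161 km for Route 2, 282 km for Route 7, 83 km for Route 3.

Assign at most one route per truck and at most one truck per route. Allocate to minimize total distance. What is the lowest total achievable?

Minimum total: 403 km

Optimal: Car 85→Route 7 (121 km), Car 91→Route 2 (45 km), Car 106→Route 5 (70 km), Car 63→Route 6 (84 km), Car 27→Route 3 (83 km) — total 121+45+70+84+83 = 403 km.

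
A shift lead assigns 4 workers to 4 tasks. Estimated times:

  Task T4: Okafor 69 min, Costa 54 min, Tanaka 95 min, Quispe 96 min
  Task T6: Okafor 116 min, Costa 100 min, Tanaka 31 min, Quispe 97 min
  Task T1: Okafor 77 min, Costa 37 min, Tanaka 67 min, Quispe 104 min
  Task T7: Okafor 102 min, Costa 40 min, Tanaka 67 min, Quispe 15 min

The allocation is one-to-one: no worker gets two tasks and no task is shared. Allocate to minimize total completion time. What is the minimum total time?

Optimal: Okafor→Task T4 (69 min), Costa→Task T1 (37 min), Tanaka→Task T6 (31 min), Quispe→Task T7 (15 min) — total 69+37+31+15 = 152 min.
Column-greedy (each task in turn goes to its cheapest remaining worker) gives 177 min, worse by 25.
Next-best assignment: Okafor→Task T1, Costa→Task T4, Tanaka→Task T6, Quispe→Task T7 = 177 min.

Minimum total: 152 min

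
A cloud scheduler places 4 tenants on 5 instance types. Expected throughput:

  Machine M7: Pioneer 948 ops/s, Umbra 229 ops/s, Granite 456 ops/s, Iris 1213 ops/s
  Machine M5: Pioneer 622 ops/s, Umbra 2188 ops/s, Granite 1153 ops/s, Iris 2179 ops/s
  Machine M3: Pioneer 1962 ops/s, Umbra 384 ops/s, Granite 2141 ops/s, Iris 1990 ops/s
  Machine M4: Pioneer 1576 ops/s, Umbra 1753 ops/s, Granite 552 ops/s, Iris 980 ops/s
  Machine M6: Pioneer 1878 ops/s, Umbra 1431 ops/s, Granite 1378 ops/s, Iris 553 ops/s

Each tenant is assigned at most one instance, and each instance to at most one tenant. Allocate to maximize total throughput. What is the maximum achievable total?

This is the linear assignment problem.
Optimal: Pioneer→Machine M6 (1878 ops/s), Umbra→Machine M4 (1753 ops/s), Granite→Machine M3 (2141 ops/s), Iris→Machine M5 (2179 ops/s) — total 1878+1753+2141+2179 = 7951 ops/s.
Column-greedy (each instance in turn goes to its best remaining tenant) gives 7118 ops/s, worse by 833.

Maximum total: 7951 ops/s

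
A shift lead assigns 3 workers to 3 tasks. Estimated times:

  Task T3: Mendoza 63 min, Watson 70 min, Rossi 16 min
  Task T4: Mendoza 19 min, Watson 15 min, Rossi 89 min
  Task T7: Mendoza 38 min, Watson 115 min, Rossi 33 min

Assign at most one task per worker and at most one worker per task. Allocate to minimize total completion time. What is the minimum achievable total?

This is a one-to-one assignment (minimum-cost bipartite matching).
Optimal: Mendoza→Task T7 (38 min), Watson→Task T4 (15 min), Rossi→Task T3 (16 min) — total 38+15+16 = 69 min.
Next-best assignment: Mendoza→Task T3, Watson→Task T4, Rossi→Task T7 = 111 min.
No other one-to-one assignment undercuts 69 min.

Min total: 69 min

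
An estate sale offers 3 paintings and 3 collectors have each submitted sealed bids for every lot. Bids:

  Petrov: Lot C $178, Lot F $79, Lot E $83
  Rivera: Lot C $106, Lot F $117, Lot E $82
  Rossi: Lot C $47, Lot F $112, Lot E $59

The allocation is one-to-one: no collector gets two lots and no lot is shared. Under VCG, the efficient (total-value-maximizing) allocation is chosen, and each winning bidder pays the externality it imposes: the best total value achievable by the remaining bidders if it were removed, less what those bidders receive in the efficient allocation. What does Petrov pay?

Petrov pays $24.

Efficient allocation: Petrov→Lot C ($178), Rivera→Lot E ($82), Rossi→Lot F ($112); total welfare W = $372.
Petrov receives Lot C at value $178, so the others get W − 178 = $194.
Without Petrov: best allocation of the remaining 2 bidders over all 3 lots is Rivera→Lot C ($106), Rossi→Lot F ($112), total $218.
VCG payment = (others' best without Petrov) − (others' welfare with Petrov) = 218 − 194 = $24.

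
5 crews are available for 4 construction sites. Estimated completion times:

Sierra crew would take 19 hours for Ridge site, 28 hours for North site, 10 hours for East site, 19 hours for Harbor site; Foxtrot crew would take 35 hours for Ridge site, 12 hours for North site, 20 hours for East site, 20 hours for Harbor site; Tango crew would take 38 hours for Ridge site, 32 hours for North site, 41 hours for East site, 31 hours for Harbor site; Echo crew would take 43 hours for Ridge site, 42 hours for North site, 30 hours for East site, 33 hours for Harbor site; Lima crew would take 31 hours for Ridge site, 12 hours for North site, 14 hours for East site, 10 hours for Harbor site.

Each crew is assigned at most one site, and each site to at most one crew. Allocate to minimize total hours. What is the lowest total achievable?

Min total: 70 hours

This is the linear assignment problem.
Optimal: Tango crew→Ridge site (38 hours), Foxtrot crew→North site (12 hours), Sierra crew→East site (10 hours), Lima crew→Harbor site (10 hours) — total 38+12+10+10 = 70 hours.
Column-greedy (each site in turn goes to its cheapest remaining crew) gives 76 hours, worse by 6.
Next-best assignment: Sierra crew→Ridge site, Foxtrot crew→North site, Echo crew→East site, Lima crew→Harbor site = 71 hours.
No other one-to-one assignment undercuts 70 hours.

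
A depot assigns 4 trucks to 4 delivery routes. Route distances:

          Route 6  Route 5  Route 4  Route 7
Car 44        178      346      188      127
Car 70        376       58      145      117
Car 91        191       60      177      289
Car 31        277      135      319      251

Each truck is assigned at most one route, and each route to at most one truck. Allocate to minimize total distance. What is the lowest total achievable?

Minimum total: 598 km

This is a one-to-one assignment (minimum-cost bipartite matching).
Optimal: Car 44→Route 7 (127 km), Car 70→Route 4 (145 km), Car 91→Route 6 (191 km), Car 31→Route 5 (135 km) — total 127+145+191+135 = 598 km.
Column-greedy (each route in turn goes to its cheapest remaining truck) gives 664 km, worse by 66.
Next-best assignment: Car 44→Route 6, Car 70→Route 7, Car 91→Route 4, Car 31→Route 5 = 607 km.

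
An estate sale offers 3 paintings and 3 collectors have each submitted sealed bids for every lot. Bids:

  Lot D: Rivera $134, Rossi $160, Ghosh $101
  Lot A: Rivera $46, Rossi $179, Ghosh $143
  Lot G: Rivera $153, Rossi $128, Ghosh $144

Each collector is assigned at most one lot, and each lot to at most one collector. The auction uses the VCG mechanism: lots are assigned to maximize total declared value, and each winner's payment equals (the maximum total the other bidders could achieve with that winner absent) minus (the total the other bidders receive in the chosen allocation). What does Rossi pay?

Rossi pays $18.

Efficient allocation: Rivera→Lot D ($134), Rossi→Lot A ($179), Ghosh→Lot G ($144); total welfare W = $457.
Rossi receives Lot A at value $179, so the others get W − 179 = $278.
Without Rossi: best allocation of the remaining 2 bidders over all 3 lots is Rivera→Lot G ($153), Ghosh→Lot A ($143), total $296.
VCG payment = (others' best without Rossi) − (others' welfare with Rossi) = 296 − 278 = $18.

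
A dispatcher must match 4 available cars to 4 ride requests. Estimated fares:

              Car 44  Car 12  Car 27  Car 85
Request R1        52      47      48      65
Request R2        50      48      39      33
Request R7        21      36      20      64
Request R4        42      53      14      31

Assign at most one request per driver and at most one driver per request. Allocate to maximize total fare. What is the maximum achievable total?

Max total: $215

Optimal: Car 44→Request R2 ($50), Car 12→Request R4 ($53), Car 27→Request R1 ($48), Car 85→Request R7 ($64) — total 50+53+48+64 = $215.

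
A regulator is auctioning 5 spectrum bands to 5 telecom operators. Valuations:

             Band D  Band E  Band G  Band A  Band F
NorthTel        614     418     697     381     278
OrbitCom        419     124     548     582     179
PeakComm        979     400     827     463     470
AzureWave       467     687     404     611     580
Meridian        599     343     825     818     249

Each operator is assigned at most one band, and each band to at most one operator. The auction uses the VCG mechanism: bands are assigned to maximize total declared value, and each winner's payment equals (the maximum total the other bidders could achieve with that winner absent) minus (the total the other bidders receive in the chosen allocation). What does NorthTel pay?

NorthTel pays $107M.

Efficient allocation: NorthTel→Band E ($418M), OrbitCom→Band A ($582M), PeakComm→Band D ($979M), AzureWave→Band F ($580M), Meridian→Band G ($825M); total welfare W = $3384M.
NorthTel receives Band E at value $418M, so the others get W − 418 = $2966M.
Without NorthTel: best allocation of the remaining 4 bidders over all 5 bands is OrbitCom→Band A ($582M), PeakComm→Band D ($979M), AzureWave→Band E ($687M), Meridian→Band G ($825M), total $3073M.
VCG payment = (others' best without NorthTel) − (others' welfare with NorthTel) = 3073 − 2966 = $107M.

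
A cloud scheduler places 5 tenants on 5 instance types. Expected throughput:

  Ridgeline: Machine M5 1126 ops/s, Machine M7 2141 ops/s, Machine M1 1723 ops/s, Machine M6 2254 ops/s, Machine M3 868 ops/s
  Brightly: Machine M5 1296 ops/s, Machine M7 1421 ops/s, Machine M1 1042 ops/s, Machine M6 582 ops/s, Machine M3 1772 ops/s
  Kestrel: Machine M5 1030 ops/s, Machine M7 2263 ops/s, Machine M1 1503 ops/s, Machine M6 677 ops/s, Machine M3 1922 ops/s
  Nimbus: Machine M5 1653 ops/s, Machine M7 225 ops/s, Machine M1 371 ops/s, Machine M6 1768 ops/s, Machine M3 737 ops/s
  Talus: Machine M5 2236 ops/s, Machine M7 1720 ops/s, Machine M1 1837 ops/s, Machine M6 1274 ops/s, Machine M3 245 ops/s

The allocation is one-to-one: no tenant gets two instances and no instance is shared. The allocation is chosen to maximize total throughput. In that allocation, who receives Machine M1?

Talus receives Machine M1.

This is a one-to-one assignment (maximum-weight bipartite matching).
Optimal: Ridgeline→Machine M6 (2254 ops/s), Brightly→Machine M3 (1772 ops/s), Kestrel→Machine M7 (2263 ops/s), Nimbus→Machine M5 (1653 ops/s), Talus→Machine M1 (1837 ops/s) — total 2254+1772+2263+1653+1837 = 9779 ops/s.
Max-entry greedy (repeatedly take the single best remaining cell) gives 8896 ops/s, worse by 883.
Checked against all permutations: 9779 ops/s is optimal.
Talus's own top instance is Machine M5 (2236 ops/s), but forcing Talus→Machine M5 and reassigning the rest optimally gives only 9762 ops/s — worse by 17.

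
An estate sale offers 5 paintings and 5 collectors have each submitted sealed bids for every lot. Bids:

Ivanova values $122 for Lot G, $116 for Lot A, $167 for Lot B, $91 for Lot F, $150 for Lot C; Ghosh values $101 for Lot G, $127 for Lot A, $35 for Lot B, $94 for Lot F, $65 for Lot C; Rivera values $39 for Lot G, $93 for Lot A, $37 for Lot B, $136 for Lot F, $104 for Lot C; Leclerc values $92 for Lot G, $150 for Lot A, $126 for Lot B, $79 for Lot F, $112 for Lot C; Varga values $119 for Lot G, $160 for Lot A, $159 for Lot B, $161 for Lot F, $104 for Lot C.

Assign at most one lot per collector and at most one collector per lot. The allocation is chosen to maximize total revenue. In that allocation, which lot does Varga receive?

Optimal: Ivanova→Lot C ($150), Ghosh→Lot G ($101), Rivera→Lot F ($136), Leclerc→Lot A ($150), Varga→Lot B ($159) — total 150+101+136+150+159 = $696.
Column-greedy (each lot in turn goes to its best remaining collector) gives $609, worse by 87.
Next-best assignment: Ivanova→Lot B, Ghosh→Lot G, Rivera→Lot C, Leclerc→Lot A, Varga→Lot F = $683.
Varga's own top lot is Lot F ($161), but forcing Varga→Lot F and reassigning the rest optimally gives only $683 — worse by 13.

Varga receives Lot B.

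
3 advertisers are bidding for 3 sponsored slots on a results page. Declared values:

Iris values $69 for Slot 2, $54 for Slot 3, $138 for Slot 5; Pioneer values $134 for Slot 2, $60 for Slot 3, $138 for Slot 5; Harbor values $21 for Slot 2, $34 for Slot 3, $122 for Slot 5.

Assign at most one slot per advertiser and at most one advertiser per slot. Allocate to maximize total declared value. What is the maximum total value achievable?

Max total: $310

Optimal: Iris→Slot 3 ($54), Pioneer→Slot 2 ($134), Harbor→Slot 5 ($122) — total 54+134+122 = $310.
Max-entry greedy (repeatedly take the single best remaining cell) gives $306, worse by 4.
Next-best assignment: Iris→Slot 5, Pioneer→Slot 2, Harbor→Slot 3 = $306.
Swapping Iris↔Pioneer (Iris→Slot 2 $69, Pioneer→Slot 3 $60) loses 59.
Every other assignment is strictly worse.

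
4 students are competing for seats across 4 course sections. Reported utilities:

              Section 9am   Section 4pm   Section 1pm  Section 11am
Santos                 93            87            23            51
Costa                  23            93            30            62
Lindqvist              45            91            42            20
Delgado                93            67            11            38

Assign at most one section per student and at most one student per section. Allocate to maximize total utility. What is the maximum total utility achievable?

Maximum total: 284 points

This is a one-to-one assignment (maximum-weight bipartite matching).
Optimal: Santos→Section 4pm (87 points), Costa→Section 11am (62 points), Lindqvist→Section 1pm (42 points), Delgado→Section 9am (93 points) — total 87+62+42+93 = 284 points.
Max-entry greedy (repeatedly take the single best remaining cell) gives 266 points, worse by 18.
Next-best assignment: Santos→Section 11am, Costa→Section 4pm, Lindqvist→Section 1pm, Delgado→Section 9am = 279 points.
Swapping Delgado↔Costa (Delgado→Section 11am 38 points, Costa→Section 9am 23 points) loses 94.
Checked against all permutations: 284 points is optimal.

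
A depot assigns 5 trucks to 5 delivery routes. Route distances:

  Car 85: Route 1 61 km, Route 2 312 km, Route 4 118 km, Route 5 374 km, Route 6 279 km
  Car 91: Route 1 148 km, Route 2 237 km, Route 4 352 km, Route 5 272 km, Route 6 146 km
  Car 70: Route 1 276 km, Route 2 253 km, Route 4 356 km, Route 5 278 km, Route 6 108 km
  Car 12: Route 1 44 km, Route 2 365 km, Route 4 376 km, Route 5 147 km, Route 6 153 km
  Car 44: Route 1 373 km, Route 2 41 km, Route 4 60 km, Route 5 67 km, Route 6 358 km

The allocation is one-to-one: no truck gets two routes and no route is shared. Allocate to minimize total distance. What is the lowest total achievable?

Min total: 562 km

Optimal: Car 85→Route 4 (118 km), Car 91→Route 1 (148 km), Car 70→Route 6 (108 km), Car 12→Route 5 (147 km), Car 44→Route 2 (41 km) — total 118+148+108+147+41 = 562 km.
Row-greedy (each truck in turn takes its cheapest remaining route) gives 667 km, worse by 105.
Next-best assignment: Car 85→Route 4, Car 91→Route 2, Car 70→Route 6, Car 12→Route 1, Car 44→Route 5 = 574 km.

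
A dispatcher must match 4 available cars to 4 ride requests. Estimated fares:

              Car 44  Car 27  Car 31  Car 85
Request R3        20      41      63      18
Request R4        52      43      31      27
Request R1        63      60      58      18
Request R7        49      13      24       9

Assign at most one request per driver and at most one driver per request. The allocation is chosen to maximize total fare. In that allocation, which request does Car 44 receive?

Optimal: Car 44→Request R7 ($49), Car 27→Request R1 ($60), Car 31→Request R3 ($63), Car 85→Request R4 ($27) — total 49+60+63+27 = $199.
Row-greedy (each driver in turn takes its best remaining request) gives $178, worse by 21.
No other one-to-one assignment exceeds $199.
Car 44's own top request is Request R1 ($63), but forcing Car 44→Request R1 and reassigning the rest optimally gives only $178 — worse by 21.

Car 44 receives Request R7.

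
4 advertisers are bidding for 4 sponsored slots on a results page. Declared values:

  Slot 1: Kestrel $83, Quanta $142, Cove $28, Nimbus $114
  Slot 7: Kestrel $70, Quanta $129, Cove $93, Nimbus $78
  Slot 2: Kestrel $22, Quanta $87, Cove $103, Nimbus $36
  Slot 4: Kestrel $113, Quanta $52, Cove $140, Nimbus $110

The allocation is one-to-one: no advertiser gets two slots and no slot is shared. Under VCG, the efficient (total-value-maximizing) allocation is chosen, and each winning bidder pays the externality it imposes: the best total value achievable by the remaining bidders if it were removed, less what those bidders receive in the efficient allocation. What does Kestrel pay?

Efficient allocation: Kestrel→Slot 4 ($113), Quanta→Slot 7 ($129), Cove→Slot 2 ($103), Nimbus→Slot 1 ($114); total welfare W = $459.
Kestrel receives Slot 4 at value $113, so the others get W − 113 = $346.
Without Kestrel: best allocation of the remaining 3 bidders over all 4 slots is Quanta→Slot 7 ($129), Cove→Slot 4 ($140), Nimbus→Slot 1 ($114), total $383.
VCG payment = (others' best without Kestrel) − (others' welfare with Kestrel) = 383 − 346 = $37.

Kestrel pays $37.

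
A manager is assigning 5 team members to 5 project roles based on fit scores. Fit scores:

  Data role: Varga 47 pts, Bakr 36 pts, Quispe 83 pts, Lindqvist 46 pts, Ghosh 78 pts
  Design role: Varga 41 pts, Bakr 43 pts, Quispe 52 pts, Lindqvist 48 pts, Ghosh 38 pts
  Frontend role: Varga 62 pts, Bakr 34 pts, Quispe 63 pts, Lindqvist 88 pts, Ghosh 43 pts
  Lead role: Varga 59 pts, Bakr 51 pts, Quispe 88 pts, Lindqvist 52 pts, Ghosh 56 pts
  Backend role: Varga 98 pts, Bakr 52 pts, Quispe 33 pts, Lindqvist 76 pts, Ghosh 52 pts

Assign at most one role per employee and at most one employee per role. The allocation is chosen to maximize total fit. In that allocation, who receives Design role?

This is a one-to-one assignment (maximum-weight bipartite matching).
Optimal: Varga→Backend role (98 pts), Bakr→Design role (43 pts), Quispe→Lead role (88 pts), Lindqvist→Frontend role (88 pts), Ghosh→Data role (78 pts) — total 98+43+88+88+78 = 395 pts.
Column-greedy (each role in turn goes to its best remaining employee) gives 301 pts, worse by 94.
Swapping Ghosh↔Quispe (Ghosh→Lead role 56 pts, Quispe→Data role 83 pts) loses 27.
Checked against all permutations: 395 pts is optimal.
Bakr's own top role is Backend role (52 pts), but forcing Bakr→Backend role and reassigning the rest optimally gives only 347 pts — worse by 48.

Bakr receives Design role.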